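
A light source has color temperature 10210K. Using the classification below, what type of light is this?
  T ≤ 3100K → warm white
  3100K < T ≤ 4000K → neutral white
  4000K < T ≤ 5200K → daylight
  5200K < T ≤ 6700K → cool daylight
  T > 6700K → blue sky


Temperature: 10210K
10210K > 6700K → blue sky
Classification: blue sky


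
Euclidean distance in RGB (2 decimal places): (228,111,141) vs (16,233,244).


d = √[(R₁-R₂)² + (G₁-G₂)² + (B₁-B₂)²]
d = √[(228-16)² + (111-233)² + (141-244)²]
d = √[44944 + 14884 + 10609]
d = √70437
d ≈ 265.40


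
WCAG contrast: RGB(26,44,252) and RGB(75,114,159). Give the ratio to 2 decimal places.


Linearize each sRGB channel c=v/255: c/12.92 if c ≤ 0.04045 else ((c+0.055)/1.055)^2.4
L = 0.2126×R_lin + 0.7152×G_lin + 0.0722×B_lin
Color 1 (26,44,252):
  R=26: 26/255≈0.1020 > 0.04045 → ((0.1020+0.055)/1.055)^2.4 ≈ 0.01033
  G=44: 44/255≈0.1725 > 0.04045 → ((0.1725+0.055)/1.055)^2.4 ≈ 0.02519
  B=252: 252/255≈0.9882 > 0.04045 → ((0.9882+0.055)/1.055)^2.4 ≈ 0.97345
  L1 = 0.2126×0.01033 + 0.7152×0.02519 + 0.0722×0.97345 ≈ 0.09049
Color 2 (75,114,159):
  R=75: 75/255≈0.2941 > 0.04045 → ((0.2941+0.055)/1.055)^2.4 ≈ 0.07036
  G=114: 114/255≈0.4471 > 0.04045 → ((0.4471+0.055)/1.055)^2.4 ≈ 0.16827
  B=159: 159/255≈0.6235 > 0.04045 → ((0.6235+0.055)/1.055)^2.4 ≈ 0.34670
  L2 = 0.2126×0.07036 + 0.7152×0.16827 + 0.0722×0.34670 ≈ 0.16034
Lighter = 0.16034, Darker = 0.09049
Ratio = (L_lighter + 0.05) / (L_darker + 0.05)
Ratio = (0.16034 + 0.05) / (0.09049 + 0.05) = 0.21034 / 0.14049 ≈ 1.4971
Ratio ≈ 1.50:1


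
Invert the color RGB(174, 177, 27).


Invert: (255-R, 255-G, 255-B)
R: 255-174 = 81
G: 255-177 = 78
B: 255-27 = 228
= RGB(81, 78, 228)


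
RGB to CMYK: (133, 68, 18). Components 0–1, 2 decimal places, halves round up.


R'=133/255≈0.5216, G'=68/255≈0.2667, B'=18/255≈0.0706
K = 1 - max(R',G',B') = 1 - 133/255 = 122/255 = 0.47843… → 0.48
(1-R'-K)/(1-K) simplifies to (max-R)/max with max = 133:
C = (133-133)/133 = 0/133 = 0 → 0.00
M = (133-68)/133 = 65/133 = 0.48872… → 0.49
Y = (133-18)/133 = 115/133 = 0.86466… → 0.86
= CMYK(0.00, 0.49, 0.86, 0.48)


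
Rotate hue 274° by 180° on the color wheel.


New hue = (H + rotation) mod 360
New hue = (274 + 180) mod 360
= 454 mod 360
= 94°


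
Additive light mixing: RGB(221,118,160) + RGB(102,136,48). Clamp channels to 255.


Additive: each channel = min(255, C₁+C₂)
R: 221+102 = 323 → 255
G: 118+136 = 254 → 254
B: 160+48 = 208 → 208
= RGB(255, 254, 208)


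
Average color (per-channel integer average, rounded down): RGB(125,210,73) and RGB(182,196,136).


Midpoint: each channel = ⌊(C₁+C₂)/2⌋
R: ⌊(125+182)/2⌋ = 153
G: ⌊(210+196)/2⌋ = 203
B: ⌊(73+136)/2⌋ = 104
= RGB(153, 203, 104)


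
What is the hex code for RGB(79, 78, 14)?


R = 79 → 4F (hex)
G = 78 → 4E (hex)
B = 14 → 0E (hex)
Hex = #4F4E0E


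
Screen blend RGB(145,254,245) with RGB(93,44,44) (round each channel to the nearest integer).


Screen: C = 255 - (255-A)×(255-B)/255, rounded to nearest integer
R: 255 - (255-145)×(255-93)/255 = 255 - 17820/255 ≈ 255 - 69.882 = 185.118 → 185
G: 255 - (255-254)×(255-44)/255 = 255 - 211/255 ≈ 255 - 0.827 = 254.173 → 254
B: 255 - (255-245)×(255-44)/255 = 255 - 2110/255 ≈ 255 - 8.275 = 246.725 → 247
= RGB(185, 254, 247)


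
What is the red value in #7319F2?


Color: #7319F2
R = 73 = 115
G = 19 = 25
B = F2 = 242
Red = 115


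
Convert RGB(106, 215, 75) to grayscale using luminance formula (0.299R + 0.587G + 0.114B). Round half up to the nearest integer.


Gray = 0.299×R + 0.587×G + 0.114×B
Gray = 0.299×106 + 0.587×215 + 0.114×75
Gray = 31.694 + 126.205 + 8.550
Gray = 166.449 → round half up → 166
Gray = 166


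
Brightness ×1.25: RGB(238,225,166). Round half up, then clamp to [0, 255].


Multiply each channel by 1.25, round half up, clamp to [0, 255]
R: 238×1.25 = 297.5 → round → 298 → clamp → 255
G: 225×1.25 = 281.25 → round → 281 → clamp → 255
B: 166×1.25 = 207.5 → round → 208
= RGB(255, 255, 208)


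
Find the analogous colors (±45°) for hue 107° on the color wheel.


Base hue: 107°
Left analog: (107 - 45) mod 360 = 62°
Right analog: (107 + 45) mod 360 = 152°
Analogous hues = 62° and 152°


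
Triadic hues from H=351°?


Triadic: equally spaced at 120° intervals
H1 = 351°
H2 = (351 + 120) mod 360 = 111°
H3 = (351 + 240) mod 360 = 231°
Triadic = 351°, 111°, 231°


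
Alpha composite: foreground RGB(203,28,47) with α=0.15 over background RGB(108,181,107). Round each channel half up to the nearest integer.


C = α×F + (1-α)×B, with 1-α = 0.85
R: 0.15×203 + 0.85×108 = 30.45 + 91.80 = 122.25 → 122
G: 0.15×28 + 0.85×181 = 4.20 + 153.85 = 158.05 → 158
B: 0.15×47 + 0.85×107 = 7.05 + 90.95 = 98.00 → 98
= RGB(122, 158, 98)


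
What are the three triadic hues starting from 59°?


Triadic: equally spaced at 120° intervals
H1 = 59°
H2 = (59 + 120) mod 360 = 179°
H3 = (59 + 240) mod 360 = 299°
Triadic = 59°, 179°, 299°


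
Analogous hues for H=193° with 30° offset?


Base hue: 193°
Left analog: (193 - 30) mod 360 = 163°
Right analog: (193 + 30) mod 360 = 223°
Analogous hues = 163° and 223°


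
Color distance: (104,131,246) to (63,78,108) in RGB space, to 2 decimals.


d = √[(R₁-R₂)² + (G₁-G₂)² + (B₁-B₂)²]
d = √[(104-63)² + (131-78)² + (246-108)²]
d = √[1681 + 2809 + 19044]
d = √23534
d ≈ 153.41


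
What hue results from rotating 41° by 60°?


New hue = (H + rotation) mod 360
New hue = (41 + 60) mod 360
= 101 mod 360
= 101°


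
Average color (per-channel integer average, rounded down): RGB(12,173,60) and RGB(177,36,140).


Midpoint: each channel = ⌊(C₁+C₂)/2⌋
R: ⌊(12+177)/2⌋ = 94
G: ⌊(173+36)/2⌋ = 104
B: ⌊(60+140)/2⌋ = 100
= RGB(94, 104, 100)


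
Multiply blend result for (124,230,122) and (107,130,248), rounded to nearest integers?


Multiply: C = A×B/255, rounded to nearest integer
R: 124×107/255 = 13268/255 ≈ 52.031 → 52
G: 230×130/255 = 29900/255 ≈ 117.255 → 117
B: 122×248/255 = 30256/255 ≈ 118.651 → 119
= RGB(52, 117, 119)


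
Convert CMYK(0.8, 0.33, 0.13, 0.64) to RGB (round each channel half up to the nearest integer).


R = 255 × (1-C) × (1-K) = 255 × 0.20 × 0.36 = 18.36 → 18
G = 255 × (1-M) × (1-K) = 255 × 0.67 × 0.36 = 61.506 → 62
B = 255 × (1-Y) × (1-K) = 255 × 0.87 × 0.36 = 79.866 → 80
= RGB(18, 62, 80)


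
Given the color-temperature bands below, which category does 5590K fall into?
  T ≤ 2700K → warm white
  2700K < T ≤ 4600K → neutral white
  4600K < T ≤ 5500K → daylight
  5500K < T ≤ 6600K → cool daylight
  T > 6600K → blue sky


Temperature: 5590K
5500K < 5590K ≤ 6600K → cool daylight
Classification: cool daylight


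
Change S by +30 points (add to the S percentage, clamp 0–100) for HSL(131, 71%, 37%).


Original S = 71%
Adjustment = +30 percentage points
New S = 71 + (30) = 101
Clamp to [0, 100] → 100
= HSL(131°, 100%, 37%)


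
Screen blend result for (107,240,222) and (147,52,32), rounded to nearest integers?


Screen: C = 255 - (255-A)×(255-B)/255, rounded to nearest integer
R: 255 - (255-107)×(255-147)/255 = 255 - 15984/255 ≈ 255 - 62.682 = 192.318 → 192
G: 255 - (255-240)×(255-52)/255 = 255 - 3045/255 ≈ 255 - 11.941 = 243.059 → 243
B: 255 - (255-222)×(255-32)/255 = 255 - 7359/255 ≈ 255 - 28.859 = 226.141 → 226
= RGB(192, 243, 226)


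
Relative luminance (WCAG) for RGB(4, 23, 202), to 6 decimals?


Linearize each channel (sRGB transfer function): c = v/255; c_lin = c/12.92 if c ≤ 0.04045, else ((c+0.055)/1.055)^2.4
  R: 4/255 ≈ 0.015686 ≤ 0.04045 → 0.015686/12.92 ≈ 0.001214
  G: 23/255 ≈ 0.090196 > 0.04045 → ((0.090196+0.055)/1.055)^2.4 ≈ 0.008568
  B: 202/255 ≈ 0.792157 > 0.04045 → ((0.792157+0.055)/1.055)^2.4 ≈ 0.590619
R_lin = 0.001214, G_lin = 0.008568, B_lin = 0.590619
L = 0.2126×R + 0.7152×G + 0.0722×B
L = 0.2126×0.001214 + 0.7152×0.008568 + 0.0722×0.590619
L ≈ 0.049029


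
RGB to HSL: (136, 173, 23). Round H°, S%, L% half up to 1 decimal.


Normalize: R'=136/255≈0.5333, G'=173/255≈0.6784, B'=23/255≈0.0902
Max=173/255, Min=23/255, Δ=Max-Min=150/255
L = (Max+Min)/2 = (173+23)/510 = 196/510 = 0.38431… → L = 38.4%
L ≤ 0.5 → S = Δ/(Max+Min) = 150/(173+23) = 150/196 = 0.76530… → S = 76.5%
(the 1/255 factors cancel in S and H, so raw channel differences can be used)
Max is G' → H = 60 × ((B-R)/Δ + 2) = 60 × ((23-136)/150 + 2)
  -113/150 + 2 = -0.7533… + 2 = 1.2466…
  H = 60 × 1.2466… = 74.8° → H = 74.8°
= HSL(74.8°, 76.5%, 38.4%)


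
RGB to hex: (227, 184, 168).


R = 227 → E3 (hex)
G = 184 → B8 (hex)
B = 168 → A8 (hex)
Hex = #E3B8A8


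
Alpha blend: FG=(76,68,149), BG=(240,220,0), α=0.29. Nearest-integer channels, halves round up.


C = α×F + (1-α)×B, with 1-α = 0.71
R: 0.29×76 + 0.71×240 = 22.04 + 170.40 = 192.44 → 192
G: 0.29×68 + 0.71×220 = 19.72 + 156.20 = 175.92 → 176
B: 0.29×149 + 0.71×0 = 43.21 + 0.00 = 43.21 → 43
= RGB(192, 176, 43)


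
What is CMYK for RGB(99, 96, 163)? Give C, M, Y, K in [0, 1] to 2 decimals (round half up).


R'=99/255≈0.3882, G'=96/255≈0.3765, B'=163/255≈0.6392
K = 1 - max(R',G',B') = 1 - 163/255 = 92/255 = 0.36078… → 0.36
(1-R'-K)/(1-K) simplifies to (max-R)/max with max = 163:
C = (163-99)/163 = 64/163 = 0.39263… → 0.39
M = (163-96)/163 = 67/163 = 0.41104… → 0.41
Y = (163-163)/163 = 0/163 = 0 → 0.00
= CMYK(0.39, 0.41, 0.00, 0.36)


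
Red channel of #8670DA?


Color: #8670DA
R = 86 = 134
G = 70 = 112
B = DA = 218
Red = 134


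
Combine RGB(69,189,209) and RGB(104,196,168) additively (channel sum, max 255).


Additive: each channel = min(255, C₁+C₂)
R: 69+104 = 173 → 173
G: 189+196 = 385 → 255
B: 209+168 = 377 → 255
= RGB(173, 255, 255)


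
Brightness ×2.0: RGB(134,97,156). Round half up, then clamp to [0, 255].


Multiply each channel by 2.0, round half up, clamp to [0, 255]
R: 134×2.0 = 268 → clamp → 255
G: 97×2.0 = 194
B: 156×2.0 = 312 → clamp → 255
= RGB(255, 194, 255)


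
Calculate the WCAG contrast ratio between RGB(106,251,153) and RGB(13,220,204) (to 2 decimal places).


Linearize each sRGB channel c=v/255: c/12.92 if c ≤ 0.04045 else ((c+0.055)/1.055)^2.4
L = 0.2126×R_lin + 0.7152×G_lin + 0.0722×B_lin
Color 1 (106,251,153):
  R=106: 106/255≈0.4157 > 0.04045 → ((0.4157+0.055)/1.055)^2.4 ≈ 0.14413
  G=251: 251/255≈0.9843 > 0.04045 → ((0.9843+0.055)/1.055)^2.4 ≈ 0.96469
  B=153: 153/255≈0.6000 > 0.04045 → ((0.6000+0.055)/1.055)^2.4 ≈ 0.31855
  L1 = 0.2126×0.14413 + 0.7152×0.96469 + 0.0722×0.31855 ≈ 0.74358
Color 2 (13,220,204):
  R=13: 13/255≈0.0510 > 0.04045 → ((0.0510+0.055)/1.055)^2.4 ≈ 0.00402
  G=220: 220/255≈0.8627 > 0.04045 → ((0.8627+0.055)/1.055)^2.4 ≈ 0.71569
  B=204: 204/255≈0.8000 > 0.04045 → ((0.8000+0.055)/1.055)^2.4 ≈ 0.60383
  L2 = 0.2126×0.00402 + 0.7152×0.71569 + 0.0722×0.60383 ≈ 0.55632
Lighter = 0.74358, Darker = 0.55632
Ratio = (L_lighter + 0.05) / (L_darker + 0.05)
Ratio = (0.74358 + 0.05) / (0.55632 + 0.05) = 0.79358 / 0.60632 ≈ 1.3089
Ratio ≈ 1.31:1


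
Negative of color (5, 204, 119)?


Invert: (255-R, 255-G, 255-B)
R: 255-5 = 250
G: 255-204 = 51
B: 255-119 = 136
= RGB(250, 51, 136)


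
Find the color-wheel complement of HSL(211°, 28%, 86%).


Complement = opposite side of color wheel = hue + 180°
H' = (211 + 180) mod 360 = 31°
S and L unchanged.
= HSL(31°, 28%, 86%)


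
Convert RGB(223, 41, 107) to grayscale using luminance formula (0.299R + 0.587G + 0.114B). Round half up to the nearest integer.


Gray = 0.299×R + 0.587×G + 0.114×B
Gray = 0.299×223 + 0.587×41 + 0.114×107
Gray = 66.677 + 24.067 + 12.198
Gray = 102.942 → round half up → 103
Gray = 103


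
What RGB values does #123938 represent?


12 → 18 (R)
39 → 57 (G)
38 → 56 (B)
= RGB(18, 57, 56)


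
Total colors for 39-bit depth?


Colors = 2^bits = 2^39
= 549,755,813,888 colors


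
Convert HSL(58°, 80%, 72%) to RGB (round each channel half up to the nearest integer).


H=58°, S=0.80, L=0.72
C = (1-|2L-1|)×S = (1-|0.44|)×0.80 = 0.448
H' = H/60 = 58/60 ≈ 0.9667; X = C×(1-|H' mod 2 - 1|) ≈ 0.4331
m = L - C/2 = 0.72 - 0.224 = 0.496
Sector ⌊H'⌋ = 0 → (R',G',B') = (0.448, ≈0.4331, 0.0)
RGB = ((R'+m)×255, (G'+m)×255, (B'+m)×255) = (240.72, 236.912, 126.48)
Round half up → RGB(241, 237, 126)


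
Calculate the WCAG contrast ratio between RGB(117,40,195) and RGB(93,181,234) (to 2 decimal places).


Linearize each sRGB channel c=v/255: c/12.92 if c ≤ 0.04045 else ((c+0.055)/1.055)^2.4
L = 0.2126×R_lin + 0.7152×G_lin + 0.0722×B_lin
Color 1 (117,40,195):
  R=117: 117/255≈0.4588 > 0.04045 → ((0.4588+0.055)/1.055)^2.4 ≈ 0.17789
  G=40: 40/255≈0.1569 > 0.04045 → ((0.1569+0.055)/1.055)^2.4 ≈ 0.02122
  B=195: 195/255≈0.7647 > 0.04045 → ((0.7647+0.055)/1.055)^2.4 ≈ 0.54572
  L1 = 0.2126×0.17789 + 0.7152×0.02122 + 0.0722×0.54572 ≈ 0.09240
Color 2 (93,181,234):
  R=93: 93/255≈0.3647 > 0.04045 → ((0.3647+0.055)/1.055)^2.4 ≈ 0.10946
  G=181: 181/255≈0.7098 > 0.04045 → ((0.7098+0.055)/1.055)^2.4 ≈ 0.46208
  B=234: 234/255≈0.9176 > 0.04045 → ((0.9176+0.055)/1.055)^2.4 ≈ 0.82279
  L2 = 0.2126×0.10946 + 0.7152×0.46208 + 0.0722×0.82279 ≈ 0.41315
Lighter = 0.41315, Darker = 0.09240
Ratio = (L_lighter + 0.05) / (L_darker + 0.05)
Ratio = (0.41315 + 0.05) / (0.09240 + 0.05) = 0.46315 / 0.14240 ≈ 3.2526
Ratio ≈ 3.25:1


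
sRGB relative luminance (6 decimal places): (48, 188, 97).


Linearize each channel (sRGB transfer function): c = v/255; c_lin = c/12.92 if c ≤ 0.04045, else ((c+0.055)/1.055)^2.4
  R: 48/255 ≈ 0.188235 > 0.04045 → ((0.188235+0.055)/1.055)^2.4 ≈ 0.029557
  G: 188/255 ≈ 0.737255 > 0.04045 → ((0.737255+0.055)/1.055)^2.4 ≈ 0.502886
  B: 97/255 ≈ 0.380392 > 0.04045 → ((0.380392+0.055)/1.055)^2.4 ≈ 0.119538
R_lin = 0.029557, G_lin = 0.502886, B_lin = 0.119538
L = 0.2126×R + 0.7152×G + 0.0722×B
L = 0.2126×0.029557 + 0.7152×0.502886 + 0.0722×0.119538
L ≈ 0.374579


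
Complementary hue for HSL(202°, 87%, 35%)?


Complement = opposite side of color wheel = hue + 180°
H' = (202 + 180) mod 360 = 22°
S and L unchanged.
= HSL(22°, 87%, 35%)


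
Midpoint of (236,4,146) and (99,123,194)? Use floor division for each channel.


Midpoint: each channel = ⌊(C₁+C₂)/2⌋
R: ⌊(236+99)/2⌋ = 167
G: ⌊(4+123)/2⌋ = 63
B: ⌊(146+194)/2⌋ = 170
= RGB(167, 63, 170)


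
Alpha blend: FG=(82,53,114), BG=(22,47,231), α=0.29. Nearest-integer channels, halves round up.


C = α×F + (1-α)×B, with 1-α = 0.71
R: 0.29×82 + 0.71×22 = 23.78 + 15.62 = 39.40 → 39
G: 0.29×53 + 0.71×47 = 15.37 + 33.37 = 48.74 → 49
B: 0.29×114 + 0.71×231 = 33.06 + 164.01 = 197.07 → 197
= RGB(39, 49, 197)


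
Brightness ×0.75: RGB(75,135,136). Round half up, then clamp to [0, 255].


Multiply each channel by 0.75, round half up, clamp to [0, 255]
R: 75×0.75 = 56.25 → round → 56
G: 135×0.75 = 101.25 → round → 101
B: 136×0.75 = 102
= RGB(56, 101, 102)


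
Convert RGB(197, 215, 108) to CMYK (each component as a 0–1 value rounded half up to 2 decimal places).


R'=197/255≈0.7725, G'=215/255≈0.8431, B'=108/255≈0.4235
K = 1 - max(R',G',B') = 1 - 215/255 = 40/255 = 0.15686… → 0.16
(1-R'-K)/(1-K) simplifies to (max-R)/max with max = 215:
C = (215-197)/215 = 18/215 = 0.08372… → 0.08
M = (215-215)/215 = 0/215 = 0 → 0.00
Y = (215-108)/215 = 107/215 = 0.49767… → 0.50
= CMYK(0.08, 0.00, 0.50, 0.16)


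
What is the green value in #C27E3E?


Color: #C27E3E
R = C2 = 194
G = 7E = 126
B = 3E = 62
Green = 126


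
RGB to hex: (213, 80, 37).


R = 213 → D5 (hex)
G = 80 → 50 (hex)
B = 37 → 25 (hex)
Hex = #D55025


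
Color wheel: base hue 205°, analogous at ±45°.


Base hue: 205°
Left analog: (205 - 45) mod 360 = 160°
Right analog: (205 + 45) mod 360 = 250°
Analogous hues = 160° and 250°


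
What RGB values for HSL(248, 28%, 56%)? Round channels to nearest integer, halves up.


H=248°, S=0.28, L=0.56
C = (1-|2L-1|)×S = (1-|0.12|)×0.28 = 0.2464
H' = H/60 = 248/60 ≈ 4.1333; X = C×(1-|H' mod 2 - 1|) ≈ 0.0329
m = L - C/2 = 0.56 - 0.1232 = 0.4368
Sector ⌊H'⌋ = 4 → (R',G',B') = (≈0.0329, 0.0, 0.2464)
RGB = ((R'+m)×255, (G'+m)×255, (B'+m)×255) = (119.7616, 111.384, 174.216)
Round half up → RGB(120, 111, 174)


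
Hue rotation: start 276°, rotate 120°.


New hue = (H + rotation) mod 360
New hue = (276 + 120) mod 360
= 396 mod 360
= 36°


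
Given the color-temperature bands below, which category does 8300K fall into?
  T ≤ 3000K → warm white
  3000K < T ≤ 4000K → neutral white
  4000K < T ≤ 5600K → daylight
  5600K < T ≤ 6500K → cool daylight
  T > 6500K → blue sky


Temperature: 8300K
8300K > 6500K → blue sky
Classification: blue sky


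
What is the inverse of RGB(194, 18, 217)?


Invert: (255-R, 255-G, 255-B)
R: 255-194 = 61
G: 255-18 = 237
B: 255-217 = 38
= RGB(61, 237, 38)


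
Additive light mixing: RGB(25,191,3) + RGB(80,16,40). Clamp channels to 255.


Additive: each channel = min(255, C₁+C₂)
R: 25+80 = 105 → 105
G: 191+16 = 207 → 207
B: 3+40 = 43 → 43
= RGB(105, 207, 43)


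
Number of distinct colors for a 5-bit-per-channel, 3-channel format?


Total bits = 5 bits/channel × 3 channels = 15 bits
Distinct colors = 2^15
= 32,768 colors


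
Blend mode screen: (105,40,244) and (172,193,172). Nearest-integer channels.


Screen: C = 255 - (255-A)×(255-B)/255, rounded to nearest integer
R: 255 - (255-105)×(255-172)/255 = 255 - 12450/255 ≈ 255 - 48.824 = 206.176 → 206
G: 255 - (255-40)×(255-193)/255 = 255 - 13330/255 ≈ 255 - 52.275 = 202.725 → 203
B: 255 - (255-244)×(255-172)/255 = 255 - 913/255 ≈ 255 - 3.580 = 251.420 → 251
= RGB(206, 203, 251)


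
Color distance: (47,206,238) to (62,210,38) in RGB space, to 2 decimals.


d = √[(R₁-R₂)² + (G₁-G₂)² + (B₁-B₂)²]
d = √[(47-62)² + (206-210)² + (238-38)²]
d = √[225 + 16 + 40000]
d = √40241
d ≈ 200.60


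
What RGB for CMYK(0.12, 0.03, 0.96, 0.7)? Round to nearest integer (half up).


R = 255 × (1-C) × (1-K) = 255 × 0.88 × 0.30 = 67.32 → 67
G = 255 × (1-M) × (1-K) = 255 × 0.97 × 0.30 = 74.205 → 74
B = 255 × (1-Y) × (1-K) = 255 × 0.04 × 0.30 = 3.06 → 3
= RGB(67, 74, 3)


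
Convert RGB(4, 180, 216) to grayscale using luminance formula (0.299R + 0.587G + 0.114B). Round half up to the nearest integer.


Gray = 0.299×R + 0.587×G + 0.114×B
Gray = 0.299×4 + 0.587×180 + 0.114×216
Gray = 1.196 + 105.660 + 24.624
Gray = 131.480 → round half up → 131
Gray = 131


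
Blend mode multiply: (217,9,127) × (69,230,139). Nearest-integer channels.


Multiply: C = A×B/255, rounded to nearest integer
R: 217×69/255 = 14973/255 ≈ 58.718 → 59
G: 9×230/255 = 2070/255 ≈ 8.118 → 8
B: 127×139/255 = 17653/255 ≈ 69.227 → 69
= RGB(59, 8, 69)


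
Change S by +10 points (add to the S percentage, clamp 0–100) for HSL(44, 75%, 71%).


Original S = 75%
Adjustment = +10 percentage points
New S = 75 + (10) = 85
Clamp to [0, 100] → 85
= HSL(44°, 85%, 71%)


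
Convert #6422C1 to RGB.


64 → 100 (R)
22 → 34 (G)
C1 → 193 (B)
= RGB(100, 34, 193)


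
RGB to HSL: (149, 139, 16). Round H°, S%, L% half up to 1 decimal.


Normalize: R'=149/255≈0.5843, G'=139/255≈0.5451, B'=16/255≈0.0627
Max=149/255, Min=16/255, Δ=Max-Min=133/255
L = (Max+Min)/2 = (149+16)/510 = 165/510 = 0.32352… → L = 32.4%
L ≤ 0.5 → S = Δ/(Max+Min) = 133/(149+16) = 133/165 = 0.80606… → S = 80.6%
(the 1/255 factors cancel in S and H, so raw channel differences can be used)
Max is R' → H = 60 × (((G-B)/Δ) mod 6) = 60 × (((139-16)/133) mod 6)
  123/133 = 0.9248…
  H = 60 × 0.9248… = 55.488…° → H = 55.5°
= HSL(55.5°, 80.6%, 32.4%)


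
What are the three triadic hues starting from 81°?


Triadic: equally spaced at 120° intervals
H1 = 81°
H2 = (81 + 120) mod 360 = 201°
H3 = (81 + 240) mod 360 = 321°
Triadic = 81°, 201°, 321°


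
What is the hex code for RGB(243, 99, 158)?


R = 243 → F3 (hex)
G = 99 → 63 (hex)
B = 158 → 9E (hex)
Hex = #F3639E


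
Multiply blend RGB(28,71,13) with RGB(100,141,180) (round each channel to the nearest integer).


Multiply: C = A×B/255, rounded to nearest integer
R: 28×100/255 = 2800/255 ≈ 10.980 → 11
G: 71×141/255 = 10011/255 ≈ 39.259 → 39
B: 13×180/255 = 2340/255 ≈ 9.176 → 9
= RGB(11, 39, 9)


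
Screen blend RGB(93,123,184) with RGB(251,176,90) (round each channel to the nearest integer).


Screen: C = 255 - (255-A)×(255-B)/255, rounded to nearest integer
R: 255 - (255-93)×(255-251)/255 = 255 - 648/255 ≈ 255 - 2.541 = 252.459 → 252
G: 255 - (255-123)×(255-176)/255 = 255 - 10428/255 ≈ 255 - 40.894 = 214.106 → 214
B: 255 - (255-184)×(255-90)/255 = 255 - 11715/255 ≈ 255 - 45.941 = 209.059 → 209
= RGB(252, 214, 209)


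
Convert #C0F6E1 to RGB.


C0 → 192 (R)
F6 → 246 (G)
E1 → 225 (B)
= RGB(192, 246, 225)


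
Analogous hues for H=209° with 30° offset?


Base hue: 209°
Left analog: (209 - 30) mod 360 = 179°
Right analog: (209 + 30) mod 360 = 239°
Analogous hues = 179° and 239°


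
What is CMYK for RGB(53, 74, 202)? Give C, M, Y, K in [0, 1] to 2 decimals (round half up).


R'=53/255≈0.2078, G'=74/255≈0.2902, B'=202/255≈0.7922
K = 1 - max(R',G',B') = 1 - 202/255 = 53/255 = 0.20784… → 0.21
(1-R'-K)/(1-K) simplifies to (max-R)/max with max = 202:
C = (202-53)/202 = 149/202 = 0.73762… → 0.74
M = (202-74)/202 = 128/202 = 0.63366… → 0.63
Y = (202-202)/202 = 0/202 = 0 → 0.00
= CMYK(0.74, 0.63, 0.00, 0.21)


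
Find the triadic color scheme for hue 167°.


Triadic: equally spaced at 120° intervals
H1 = 167°
H2 = (167 + 120) mod 360 = 287°
H3 = (167 + 240) mod 360 = 47°
Triadic = 167°, 287°, 47°


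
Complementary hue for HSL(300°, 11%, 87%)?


Complement = opposite side of color wheel = hue + 180°
H' = (300 + 180) mod 360 = 120°
S and L unchanged.
= HSL(120°, 11%, 87%)


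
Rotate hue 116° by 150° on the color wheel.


New hue = (H + rotation) mod 360
New hue = (116 + 150) mod 360
= 266 mod 360
= 266°


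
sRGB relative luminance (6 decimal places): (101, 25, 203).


Linearize each channel (sRGB transfer function): c = v/255; c_lin = c/12.92 if c ≤ 0.04045, else ((c+0.055)/1.055)^2.4
  R: 101/255 ≈ 0.396078 > 0.04045 → ((0.396078+0.055)/1.055)^2.4 ≈ 0.130136
  G: 25/255 ≈ 0.098039 > 0.04045 → ((0.098039+0.055)/1.055)^2.4 ≈ 0.009721
  B: 203/255 ≈ 0.796078 > 0.04045 → ((0.796078+0.055)/1.055)^2.4 ≈ 0.597202
R_lin = 0.130136, G_lin = 0.009721, B_lin = 0.597202
L = 0.2126×R + 0.7152×G + 0.0722×B
L = 0.2126×0.130136 + 0.7152×0.009721 + 0.0722×0.597202
L ≈ 0.077738


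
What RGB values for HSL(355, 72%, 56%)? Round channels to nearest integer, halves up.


H=355°, S=0.72, L=0.56
C = (1-|2L-1|)×S = (1-|0.12|)×0.72 = 0.6336
H' = H/60 = 355/60 ≈ 5.9167; X = C×(1-|H' mod 2 - 1|) = 0.0528
m = L - C/2 = 0.56 - 0.3168 = 0.2432
Sector ⌊H'⌋ = 5 → (R',G',B') = (0.6336, 0.0, 0.0528)
RGB = ((R'+m)×255, (G'+m)×255, (B'+m)×255) = (223.584, 62.016, 75.48)
Round half up → RGB(224, 62, 75)


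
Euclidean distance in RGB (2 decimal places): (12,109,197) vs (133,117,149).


d = √[(R₁-R₂)² + (G₁-G₂)² + (B₁-B₂)²]
d = √[(12-133)² + (109-117)² + (197-149)²]
d = √[14641 + 64 + 2304]
d = √17009
d ≈ 130.42


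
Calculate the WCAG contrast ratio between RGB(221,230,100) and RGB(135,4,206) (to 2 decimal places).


Linearize each sRGB channel c=v/255: c/12.92 if c ≤ 0.04045 else ((c+0.055)/1.055)^2.4
L = 0.2126×R_lin + 0.7152×G_lin + 0.0722×B_lin
Color 1 (221,230,100):
  R=221: 221/255≈0.8667 > 0.04045 → ((0.8667+0.055)/1.055)^2.4 ≈ 0.72306
  G=230: 230/255≈0.9020 > 0.04045 → ((0.9020+0.055)/1.055)^2.4 ≈ 0.79130
  B=100: 100/255≈0.3922 > 0.04045 → ((0.3922+0.055)/1.055)^2.4 ≈ 0.12744
  L1 = 0.2126×0.72306 + 0.7152×0.79130 + 0.0722×0.12744 ≈ 0.72886
Color 2 (135,4,206):
  R=135: 135/255≈0.5294 > 0.04045 → ((0.5294+0.055)/1.055)^2.4 ≈ 0.24228
  G=4: 4/255≈0.0157 ≤ 0.04045 → 0.0157/12.92 ≈ 0.00121
  B=206: 206/255≈0.8078 > 0.04045 → ((0.8078+0.055)/1.055)^2.4 ≈ 0.61721
  L2 = 0.2126×0.24228 + 0.7152×0.00121 + 0.0722×0.61721 ≈ 0.09694
Lighter = 0.72886, Darker = 0.09694
Ratio = (L_lighter + 0.05) / (L_darker + 0.05)
Ratio = (0.72886 + 0.05) / (0.09694 + 0.05) = 0.77886 / 0.14694 ≈ 5.3005
Ratio ≈ 5.30:1


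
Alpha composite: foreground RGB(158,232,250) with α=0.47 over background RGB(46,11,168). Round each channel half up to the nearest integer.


C = α×F + (1-α)×B, with 1-α = 0.53
R: 0.47×158 + 0.53×46 = 74.26 + 24.38 = 98.64 → 99
G: 0.47×232 + 0.53×11 = 109.04 + 5.83 = 114.87 → 115
B: 0.47×250 + 0.53×168 = 117.50 + 89.04 = 206.54 → 207
= RGB(99, 115, 207)


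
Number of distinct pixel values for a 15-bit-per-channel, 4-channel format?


Total bits = 15 bits/channel × 4 channels = 60 bits
Distinct pixel values = 2^60
= 1,152,921,504,606,846,976 pixel values


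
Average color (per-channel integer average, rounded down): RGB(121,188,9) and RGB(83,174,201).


Midpoint: each channel = ⌊(C₁+C₂)/2⌋
R: ⌊(121+83)/2⌋ = 102
G: ⌊(188+174)/2⌋ = 181
B: ⌊(9+201)/2⌋ = 105
= RGB(102, 181, 105)


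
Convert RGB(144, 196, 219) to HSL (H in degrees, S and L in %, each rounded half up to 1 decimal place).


Normalize: R'=144/255≈0.5647, G'=196/255≈0.7686, B'=219/255≈0.8588
Max=219/255, Min=144/255, Δ=Max-Min=75/255
L = (Max+Min)/2 = (219+144)/510 = 363/510 = 0.71176… → L = 71.2%
L > 0.5 → S = Δ/(2-Max-Min) = 75/(510-219-144) = 75/147 = 0.51020… → S = 51.0%
(the 1/255 factors cancel in S and H, so raw channel differences can be used)
Max is B' → H = 60 × ((R-G)/Δ + 4) = 60 × ((144-196)/75 + 4)
  -52/75 + 4 = -0.6933… + 4 = 3.3066…
  H = 60 × 3.3066… = 198.4° → H = 198.4°
= HSL(198.4°, 51.0%, 71.2%)


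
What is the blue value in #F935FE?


Color: #F935FE
R = F9 = 249
G = 35 = 53
B = FE = 254
Blue = 254


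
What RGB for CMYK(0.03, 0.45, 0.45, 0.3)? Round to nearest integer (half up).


R = 255 × (1-C) × (1-K) = 255 × 0.97 × 0.70 = 173.145 → 173
G = 255 × (1-M) × (1-K) = 255 × 0.55 × 0.70 = 98.175 → 98
B = 255 × (1-Y) × (1-K) = 255 × 0.55 × 0.70 = 98.175 → 98
= RGB(173, 98, 98)


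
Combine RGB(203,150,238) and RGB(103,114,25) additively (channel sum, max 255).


Additive: each channel = min(255, C₁+C₂)
R: 203+103 = 306 → 255
G: 150+114 = 264 → 255
B: 238+25 = 263 → 255
= RGB(255, 255, 255)


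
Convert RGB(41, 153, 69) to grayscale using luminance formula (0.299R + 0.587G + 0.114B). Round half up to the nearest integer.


Gray = 0.299×R + 0.587×G + 0.114×B
Gray = 0.299×41 + 0.587×153 + 0.114×69
Gray = 12.259 + 89.811 + 7.866
Gray = 109.936 → round half up → 110
Gray = 110


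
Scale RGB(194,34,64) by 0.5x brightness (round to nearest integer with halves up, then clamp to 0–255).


Multiply each channel by 0.5, round half up, clamp to [0, 255]
R: 194×0.5 = 97
G: 34×0.5 = 17
B: 64×0.5 = 32
= RGB(97, 17, 32)


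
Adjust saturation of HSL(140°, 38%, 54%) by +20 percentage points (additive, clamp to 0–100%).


Original S = 38%
Adjustment = +20 percentage points
New S = 38 + (20) = 58
Clamp to [0, 100] → 58
= HSL(140°, 58%, 54%)


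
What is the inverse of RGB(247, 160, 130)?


Invert: (255-R, 255-G, 255-B)
R: 255-247 = 8
G: 255-160 = 95
B: 255-130 = 125
= RGB(8, 95, 125)


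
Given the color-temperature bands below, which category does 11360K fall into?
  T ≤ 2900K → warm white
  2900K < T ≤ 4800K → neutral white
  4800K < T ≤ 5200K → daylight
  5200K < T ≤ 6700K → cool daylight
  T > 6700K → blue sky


Temperature: 11360K
11360K > 6700K → blue sky
Classification: blue sky


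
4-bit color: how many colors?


Colors = 2^bits = 2^4
= 16 colors


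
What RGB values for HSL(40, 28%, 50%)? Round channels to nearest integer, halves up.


H=40°, S=0.28, L=0.50
C = (1-|2L-1|)×S = (1-|0.00|)×0.28 = 0.28
H' = H/60 = 40/60 ≈ 0.6667; X = C×(1-|H' mod 2 - 1|) ≈ 0.1867
m = L - C/2 = 0.50 - 0.14 = 0.36
Sector ⌊H'⌋ = 0 → (R',G',B') = (0.28, ≈0.1867, 0.0)
RGB = ((R'+m)×255, (G'+m)×255, (B'+m)×255) = (163.2, 139.4, 91.8)
Round half up → RGB(163, 139, 92)


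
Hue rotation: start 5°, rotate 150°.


New hue = (H + rotation) mod 360
New hue = (5 + 150) mod 360
= 155 mod 360
= 155°


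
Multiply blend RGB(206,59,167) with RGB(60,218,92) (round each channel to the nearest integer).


Multiply: C = A×B/255, rounded to nearest integer
R: 206×60/255 = 12360/255 ≈ 48.471 → 48
G: 59×218/255 = 12862/255 ≈ 50.439 → 50
B: 167×92/255 = 15364/255 ≈ 60.251 → 60
= RGB(48, 50, 60)


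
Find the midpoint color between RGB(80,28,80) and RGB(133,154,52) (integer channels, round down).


Midpoint: each channel = ⌊(C₁+C₂)/2⌋
R: ⌊(80+133)/2⌋ = 106
G: ⌊(28+154)/2⌋ = 91
B: ⌊(80+52)/2⌋ = 66
= RGB(106, 91, 66)


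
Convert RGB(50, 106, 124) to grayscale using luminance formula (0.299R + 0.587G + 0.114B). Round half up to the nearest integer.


Gray = 0.299×R + 0.587×G + 0.114×B
Gray = 0.299×50 + 0.587×106 + 0.114×124
Gray = 14.950 + 62.222 + 14.136
Gray = 91.308 → round half up → 91
Gray = 91


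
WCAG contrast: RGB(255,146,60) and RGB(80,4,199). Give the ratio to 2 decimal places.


Linearize each sRGB channel c=v/255: c/12.92 if c ≤ 0.04045 else ((c+0.055)/1.055)^2.4
L = 0.2126×R_lin + 0.7152×G_lin + 0.0722×B_lin
Color 1 (255,146,60):
  R=255: 255/255≈1.0000 > 0.04045 → ((1.0000+0.055)/1.055)^2.4 ≈ 1.00000
  G=146: 146/255≈0.5725 > 0.04045 → ((0.5725+0.055)/1.055)^2.4 ≈ 0.28744
  B=60: 60/255≈0.2353 > 0.04045 → ((0.2353+0.055)/1.055)^2.4 ≈ 0.04519
  L1 = 0.2126×1.00000 + 0.7152×0.28744 + 0.0722×0.04519 ≈ 0.42144
Color 2 (80,4,199):
  R=80: 80/255≈0.3137 > 0.04045 → ((0.3137+0.055)/1.055)^2.4 ≈ 0.08022
  G=4: 4/255≈0.0157 ≤ 0.04045 → 0.0157/12.92 ≈ 0.00121
  B=199: 199/255≈0.7804 > 0.04045 → ((0.7804+0.055)/1.055)^2.4 ≈ 0.57112
  L2 = 0.2126×0.08022 + 0.7152×0.00121 + 0.0722×0.57112 ≈ 0.05916
Lighter = 0.42144, Darker = 0.05916
Ratio = (L_lighter + 0.05) / (L_darker + 0.05)
Ratio = (0.42144 + 0.05) / (0.05916 + 0.05) = 0.47144 / 0.10916 ≈ 4.3189
Ratio ≈ 4.32:1


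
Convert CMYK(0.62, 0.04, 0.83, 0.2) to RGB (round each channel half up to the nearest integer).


R = 255 × (1-C) × (1-K) = 255 × 0.38 × 0.80 = 77.52 → 78
G = 255 × (1-M) × (1-K) = 255 × 0.96 × 0.80 = 195.84 → 196
B = 255 × (1-Y) × (1-K) = 255 × 0.17 × 0.80 = 34.68 → 35
= RGB(78, 196, 35)


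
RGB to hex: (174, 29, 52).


R = 174 → AE (hex)
G = 29 → 1D (hex)
B = 52 → 34 (hex)
Hex = #AE1D34


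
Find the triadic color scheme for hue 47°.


Triadic: equally spaced at 120° intervals
H1 = 47°
H2 = (47 + 120) mod 360 = 167°
H3 = (47 + 240) mod 360 = 287°
Triadic = 47°, 167°, 287°


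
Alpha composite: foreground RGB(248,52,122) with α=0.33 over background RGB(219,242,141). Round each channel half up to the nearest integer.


C = α×F + (1-α)×B, with 1-α = 0.67
R: 0.33×248 + 0.67×219 = 81.84 + 146.73 = 228.57 → 229
G: 0.33×52 + 0.67×242 = 17.16 + 162.14 = 179.30 → 179
B: 0.33×122 + 0.67×141 = 40.26 + 94.47 = 134.73 → 135
= RGB(229, 179, 135)


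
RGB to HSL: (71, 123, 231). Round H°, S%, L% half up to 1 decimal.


Normalize: R'=71/255≈0.2784, G'=123/255≈0.4824, B'=231/255≈0.9059
Max=231/255, Min=71/255, Δ=Max-Min=160/255
L = (Max+Min)/2 = (231+71)/510 = 302/510 = 0.59215… → L = 59.2%
L > 0.5 → S = Δ/(2-Max-Min) = 160/(510-231-71) = 160/208 = 0.76923… → S = 76.9%
(the 1/255 factors cancel in S and H, so raw channel differences can be used)
Max is B' → H = 60 × ((R-G)/Δ + 4) = 60 × ((71-123)/160 + 4)
  -52/160 + 4 = -0.325 + 4 = 3.675
  H = 60 × 3.675 = 220.5° → H = 220.5°
= HSL(220.5°, 76.9%, 59.2%)


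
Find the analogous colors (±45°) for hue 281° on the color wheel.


Base hue: 281°
Left analog: (281 - 45) mod 360 = 236°
Right analog: (281 + 45) mod 360 = 326°
Analogous hues = 236° and 326°


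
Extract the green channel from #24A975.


Color: #24A975
R = 24 = 36
G = A9 = 169
B = 75 = 117
Green = 169


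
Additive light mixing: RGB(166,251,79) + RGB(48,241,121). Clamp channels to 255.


Additive: each channel = min(255, C₁+C₂)
R: 166+48 = 214 → 214
G: 251+241 = 492 → 255
B: 79+121 = 200 → 200
= RGB(214, 255, 200)


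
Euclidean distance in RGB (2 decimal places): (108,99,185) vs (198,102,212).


d = √[(R₁-R₂)² + (G₁-G₂)² + (B₁-B₂)²]
d = √[(108-198)² + (99-102)² + (185-212)²]
d = √[8100 + 9 + 729]
d = √8838
d ≈ 94.01


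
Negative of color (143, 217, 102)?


Invert: (255-R, 255-G, 255-B)
R: 255-143 = 112
G: 255-217 = 38
B: 255-102 = 153
= RGB(112, 38, 153)


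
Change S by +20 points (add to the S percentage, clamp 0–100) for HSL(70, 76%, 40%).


Original S = 76%
Adjustment = +20 percentage points
New S = 76 + (20) = 96
Clamp to [0, 100] → 96
= HSL(70°, 96%, 40%)


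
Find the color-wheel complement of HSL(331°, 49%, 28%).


Complement = opposite side of color wheel = hue + 180°
H' = (331 + 180) mod 360 = 151°
S and L unchanged.
= HSL(151°, 49%, 28%)


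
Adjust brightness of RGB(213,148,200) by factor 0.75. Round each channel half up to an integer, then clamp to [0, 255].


Multiply each channel by 0.75, round half up, clamp to [0, 255]
R: 213×0.75 = 159.75 → round → 160
G: 148×0.75 = 111
B: 200×0.75 = 150
= RGB(160, 111, 150)


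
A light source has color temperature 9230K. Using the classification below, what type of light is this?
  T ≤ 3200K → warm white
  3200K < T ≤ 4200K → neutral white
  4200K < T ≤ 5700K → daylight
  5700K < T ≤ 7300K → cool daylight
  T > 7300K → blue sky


Temperature: 9230K
9230K > 7300K → blue sky
Classification: blue sky


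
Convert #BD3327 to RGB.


BD → 189 (R)
33 → 51 (G)
27 → 39 (B)
= RGB(189, 51, 39)


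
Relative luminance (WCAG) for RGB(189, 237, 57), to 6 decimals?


Linearize each channel (sRGB transfer function): c = v/255; c_lin = c/12.92 if c ≤ 0.04045, else ((c+0.055)/1.055)^2.4
  R: 189/255 ≈ 0.741176 > 0.04045 → ((0.741176+0.055)/1.055)^2.4 ≈ 0.508881
  G: 237/255 ≈ 0.929412 > 0.04045 → ((0.929412+0.055)/1.055)^2.4 ≈ 0.846873
  B: 57/255 ≈ 0.223529 > 0.04045 → ((0.223529+0.055)/1.055)^2.4 ≈ 0.040915
R_lin = 0.508881, G_lin = 0.846873, B_lin = 0.040915
L = 0.2126×R + 0.7152×G + 0.0722×B
L = 0.2126×0.508881 + 0.7152×0.846873 + 0.0722×0.040915
L ≈ 0.716826


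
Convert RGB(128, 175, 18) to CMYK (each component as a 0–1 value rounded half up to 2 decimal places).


R'=128/255≈0.5020, G'=175/255≈0.6863, B'=18/255≈0.0706
K = 1 - max(R',G',B') = 1 - 175/255 = 80/255 = 0.31372… → 0.31
(1-R'-K)/(1-K) simplifies to (max-R)/max with max = 175:
C = (175-128)/175 = 47/175 = 0.26857… → 0.27
M = (175-175)/175 = 0/175 = 0 → 0.00
Y = (175-18)/175 = 157/175 = 0.89714… → 0.90
= CMYK(0.27, 0.00, 0.90, 0.31)


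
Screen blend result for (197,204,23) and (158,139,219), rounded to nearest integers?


Screen: C = 255 - (255-A)×(255-B)/255, rounded to nearest integer
R: 255 - (255-197)×(255-158)/255 = 255 - 5626/255 ≈ 255 - 22.063 = 232.937 → 233
G: 255 - (255-204)×(255-139)/255 = 255 - 5916/255 ≈ 255 - 23.200 = 231.800 → 232
B: 255 - (255-23)×(255-219)/255 = 255 - 8352/255 ≈ 255 - 32.753 = 222.247 → 222
= RGB(233, 232, 222)


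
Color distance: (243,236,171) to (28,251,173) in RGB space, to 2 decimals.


d = √[(R₁-R₂)² + (G₁-G₂)² + (B₁-B₂)²]
d = √[(243-28)² + (236-251)² + (171-173)²]
d = √[46225 + 225 + 4]
d = √46454
d ≈ 215.53


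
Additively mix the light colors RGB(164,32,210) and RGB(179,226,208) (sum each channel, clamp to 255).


Additive: each channel = min(255, C₁+C₂)
R: 164+179 = 343 → 255
G: 32+226 = 258 → 255
B: 210+208 = 418 → 255
= RGB(255, 255, 255)


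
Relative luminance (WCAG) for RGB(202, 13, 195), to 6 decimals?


Linearize each channel (sRGB transfer function): c = v/255; c_lin = c/12.92 if c ≤ 0.04045, else ((c+0.055)/1.055)^2.4
  R: 202/255 ≈ 0.792157 > 0.04045 → ((0.792157+0.055)/1.055)^2.4 ≈ 0.590619
  G: 13/255 ≈ 0.050980 > 0.04045 → ((0.050980+0.055)/1.055)^2.4 ≈ 0.004025
  B: 195/255 ≈ 0.764706 > 0.04045 → ((0.764706+0.055)/1.055)^2.4 ≈ 0.545724
R_lin = 0.590619, G_lin = 0.004025, B_lin = 0.545724
L = 0.2126×R + 0.7152×G + 0.0722×B
L = 0.2126×0.590619 + 0.7152×0.004025 + 0.0722×0.545724
L ≈ 0.167845


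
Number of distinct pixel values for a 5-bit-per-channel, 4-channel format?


Total bits = 5 bits/channel × 4 channels = 20 bits
Distinct pixel values = 2^20
= 1,048,576 pixel values


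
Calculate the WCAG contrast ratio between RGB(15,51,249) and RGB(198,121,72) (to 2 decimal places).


Linearize each sRGB channel c=v/255: c/12.92 if c ≤ 0.04045 else ((c+0.055)/1.055)^2.4
L = 0.2126×R_lin + 0.7152×G_lin + 0.0722×B_lin
Color 1 (15,51,249):
  R=15: 15/255≈0.0588 > 0.04045 → ((0.0588+0.055)/1.055)^2.4 ≈ 0.00478
  G=51: 51/255≈0.2000 > 0.04045 → ((0.2000+0.055)/1.055)^2.4 ≈ 0.03310
  B=249: 249/255≈0.9765 > 0.04045 → ((0.9765+0.055)/1.055)^2.4 ≈ 0.94731
  L1 = 0.2126×0.00478 + 0.7152×0.03310 + 0.0722×0.94731 ≈ 0.09309
Color 2 (198,121,72):
  R=198: 198/255≈0.7765 > 0.04045 → ((0.7765+0.055)/1.055)^2.4 ≈ 0.56471
  G=121: 121/255≈0.4745 > 0.04045 → ((0.4745+0.055)/1.055)^2.4 ≈ 0.19120
  B=72: 72/255≈0.2824 > 0.04045 → ((0.2824+0.055)/1.055)^2.4 ≈ 0.06480
  L2 = 0.2126×0.56471 + 0.7152×0.19120 + 0.0722×0.06480 ≈ 0.26148
Lighter = 0.26148, Darker = 0.09309
Ratio = (L_lighter + 0.05) / (L_darker + 0.05)
Ratio = (0.26148 + 0.05) / (0.09309 + 0.05) = 0.31148 / 0.14309 ≈ 2.1769
Ratio ≈ 2.18:1


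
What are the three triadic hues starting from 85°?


Triadic: equally spaced at 120° intervals
H1 = 85°
H2 = (85 + 120) mod 360 = 205°
H3 = (85 + 240) mod 360 = 325°
Triadic = 85°, 205°, 325°


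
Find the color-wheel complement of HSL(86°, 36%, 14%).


Complement = opposite side of color wheel = hue + 180°
H' = (86 + 180) mod 360 = 266°
S and L unchanged.
= HSL(266°, 36%, 14%)


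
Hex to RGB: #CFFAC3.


CF → 207 (R)
FA → 250 (G)
C3 → 195 (B)
= RGB(207, 250, 195)


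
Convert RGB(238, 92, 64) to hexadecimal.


R = 238 → EE (hex)
G = 92 → 5C (hex)
B = 64 → 40 (hex)
Hex = #EE5C40


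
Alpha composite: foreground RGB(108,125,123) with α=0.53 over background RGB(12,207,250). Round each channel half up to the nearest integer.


C = α×F + (1-α)×B, with 1-α = 0.47
R: 0.53×108 + 0.47×12 = 57.24 + 5.64 = 62.88 → 63
G: 0.53×125 + 0.47×207 = 66.25 + 97.29 = 163.54 → 164
B: 0.53×123 + 0.47×250 = 65.19 + 117.50 = 182.69 → 183
= RGB(63, 164, 183)


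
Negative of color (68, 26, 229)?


Invert: (255-R, 255-G, 255-B)
R: 255-68 = 187
G: 255-26 = 229
B: 255-229 = 26
= RGB(187, 229, 26)


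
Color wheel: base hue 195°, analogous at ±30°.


Base hue: 195°
Left analog: (195 - 30) mod 360 = 165°
Right analog: (195 + 30) mod 360 = 225°
Analogous hues = 165° and 225°
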